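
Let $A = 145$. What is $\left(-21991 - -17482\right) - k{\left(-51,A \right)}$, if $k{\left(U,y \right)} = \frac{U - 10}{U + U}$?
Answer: $- \frac{459979}{102} \approx -4509.6$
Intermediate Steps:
$k{\left(U,y \right)} = \frac{-10 + U}{2 U}$
$\left(-21991 - -17482\right) - k{\left(-51,A \right)} = \left(-21991 - -17482\right) - \frac{-10 - 51}{2 \left(-51\right)} = \left(-21991 + 17482\right) - \frac{1}{2} \left(- \frac{1}{51}\right) \left(-61\right) = -4509 - \frac{61}{102} = - \frac{459979}{102}$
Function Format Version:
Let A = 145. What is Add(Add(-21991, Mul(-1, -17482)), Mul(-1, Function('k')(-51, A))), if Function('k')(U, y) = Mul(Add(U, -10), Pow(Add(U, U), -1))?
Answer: Rational(-459979, 102) ≈ -4509.6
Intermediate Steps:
Function('k')(U, y) = Mul(Rational(1, 2), Pow(U, -1), Add(-10, U)) (Function('k')(U, y) = Mul(Add(-10, U), Pow(Mul(2, U), -1)) = Mul(Add(-10, U), Mul(Rational(1, 2), Pow(U, -1))) = Mul(Rational(1, 2), Pow(U, -1), Add(-10, U)))
Add(Add(-21991, Mul(-1, -17482)), Mul(-1, Function('k')(-51, A))) = Add(Add(-21991, Mul(-1, -17482)), Mul(-1, Mul(Rational(1, 2), Pow(-51, -1), Add(-10, -51)))) = Add(Add(-21991, 17482), Mul(-1, Mul(Rational(1, 2), Rational(-1, 51), -61))) = Add(-4509, Mul(-1, Rational(61, 102))) = Add(-4509, Rational(-61, 102)) = Rational(-459979, 102)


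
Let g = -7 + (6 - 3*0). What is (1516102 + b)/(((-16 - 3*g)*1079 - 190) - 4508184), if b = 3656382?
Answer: -5172484/4522401 ≈ -1.1437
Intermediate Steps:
g = -1 (g = -7 + (6 + 0) = -7 + 6 = -1)
(1516102 + b)/(((-16 - 3*g)*1079 - 190) - 4508184) = (1516102 + 3656382)/(((-16 - 3*(-1))*1079 - 190) - 4508184) = 5172484/(((-16 + 3)*1079 - 190) - 4508184) = 5172484/((-13*1079 - 190) - 4508184) = 5172484/((-14027 - 190) - 4508184) = 5172484/(-14217 - 4508184) = 5172484/(-4522401) = 5172484*(-1/4522401) = -5172484/4522401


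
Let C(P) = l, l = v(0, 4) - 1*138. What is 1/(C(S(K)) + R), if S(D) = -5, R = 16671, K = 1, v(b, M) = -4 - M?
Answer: 1/16525 ≈ 6.0514e-5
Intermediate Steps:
l = -146 (l = (-4 - 1*4) - 1*138 = (-4 - 4) - 138 = -8 - 138 = -146)
C(P) = -146
1/(C(S(K)) + R) = 1/(-146 + 16671) = 1/16525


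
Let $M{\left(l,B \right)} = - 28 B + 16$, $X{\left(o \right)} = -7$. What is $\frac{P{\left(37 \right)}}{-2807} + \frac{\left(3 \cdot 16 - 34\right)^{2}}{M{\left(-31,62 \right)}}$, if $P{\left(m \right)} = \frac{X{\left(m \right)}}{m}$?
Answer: $- \frac{726583}{6379910} \approx -0.11389$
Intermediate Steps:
$M{\left(l,B \right)} = 16 - 28 B$
$P{\left(m \right)} = - \frac{7}{m}$
$\frac{P{\left(37 \right)}}{-2807} + \frac{\left(3 \cdot 16 - 34\right)^{2}}{M{\left(-31,62 \right)}} = \frac{\left(-7\right) \frac{1}{37}}{-2807} + \frac{\left(3 \cdot 16 - 34\right)^{2}}{16 - 1736} = \left(-7\right) \frac{1}{37} \left(- \frac{1}{2807}\right) + \frac{\left(48 - 34\right)^{2}}{16 - 1736} = \left(- \frac{7}{37}\right) \left(- \frac{1}{2807}\right) + \frac{14^{2}}{-1720} = \frac{1}{14837} + 196 \left(- \frac{1}{1720}\right) = \frac{1}{14837} - \frac{49}{430} = - \frac{726583}{6379910}$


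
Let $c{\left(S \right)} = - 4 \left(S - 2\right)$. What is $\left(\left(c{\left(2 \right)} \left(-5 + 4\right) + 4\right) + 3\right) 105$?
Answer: $735$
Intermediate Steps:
$c{\left(S \right)} = 8 - 4 S$ ($c{\left(S \right)} = - 4 \left(-2 + S\right) = 8 - 4 S$)
$\left(\left(c{\left(2 \right)} \left(-5 + 4\right) + 4\right) + 3\right) 105 = \left(\left(\left(8 - 8\right) \left(-5 + 4\right) + 4\right) + 3\right) 105 = \left(\left(\left(8 - 8\right) \left(-1\right) + 4\right) + 3\right) 105 = \left(\left(0 \left(-1\right) + 4\right) + 3\right) 105 = \left(\left(0 + 4\right) + 3\right) 105 = \left(4 + 3\right) 105 = 7 \cdot 105 = 735$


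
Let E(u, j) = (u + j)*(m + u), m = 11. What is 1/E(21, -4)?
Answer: 1/544 ≈ 0.0018382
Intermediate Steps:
E(u, j) = (11 + u)*(j + u) (E(u, j) = (u + j)*(11 + u) = (j + u)*(11 + u) = (11 + u)*(j + u))
1/E(21, -4) = 1/(21² + 11*(-4) + 11*21 - 4*21) = 1/(441 - 44 + 231 - 84) = 1/544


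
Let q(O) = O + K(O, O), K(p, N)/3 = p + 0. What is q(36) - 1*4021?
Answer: -3877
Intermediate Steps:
K(p, N) = 3*p (K(p, N) = 3*(p + 0) = 3*p)
q(O) = 4*O (q(O) = O + 3*O = 4*O)
q(36) - 1*4021 = 4*36 - 1*4021 = 144 - 4021 = -3877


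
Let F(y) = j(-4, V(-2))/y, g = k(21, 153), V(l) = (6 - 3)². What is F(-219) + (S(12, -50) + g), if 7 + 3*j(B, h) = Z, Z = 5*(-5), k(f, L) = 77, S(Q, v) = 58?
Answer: 88727/657 ≈ 135.05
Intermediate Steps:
V(l) = 9 (V(l) = 3² = 9)
g = 77
Z = -25
j(B, h) = -32/3 (j(B, h) = -7/3 + (⅓)*(-25) = -7/3 - 25/3 = -32/3)
F(y) = -32/(3*y)
F(-219) + (S(12, -50) + g) = -32/3/(-219) + (58 + 77) = -32/3*(-1/219) + 135 = 32/657 + 135 = 88727/657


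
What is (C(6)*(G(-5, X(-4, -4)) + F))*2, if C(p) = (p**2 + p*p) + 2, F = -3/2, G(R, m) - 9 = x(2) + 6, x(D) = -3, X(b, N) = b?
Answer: 1554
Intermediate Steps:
G(R, m) = 12 (G(R, m) = 9 + (-3 + 6) = 9 + 3 = 12)
F = -3/2 (F = -3*1/2 = -3/2 ≈ -1.5000)
C(p) = 2 + 2*p**2 (C(p) = (p**2 + p**2) + 2 = 2*p**2 + 2 = 2 + 2*p**2)
(C(6)*(G(-5, X(-4, -4)) + F))*2 = ((2 + 2*6**2)*(12 - 3/2))*2 = ((2 + 2*36)*(21/2))*2 = ((2 + 72)*(21/2))*2 = (74*(21/2))*2 = 777*2 = 1554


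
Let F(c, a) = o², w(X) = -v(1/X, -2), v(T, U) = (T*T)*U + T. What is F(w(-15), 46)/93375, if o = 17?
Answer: 289/93375 ≈ 0.0030950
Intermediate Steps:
v(T, U) = T + U*T² (v(T, U) = T²*U + T = U*T² + T = T + U*T²)
w(X) = -(1 - 2/X)/X
F(c, a) = 289 (F(c, a) = 17² = 289)
F(w(-15), 46)/93375 = 289/93375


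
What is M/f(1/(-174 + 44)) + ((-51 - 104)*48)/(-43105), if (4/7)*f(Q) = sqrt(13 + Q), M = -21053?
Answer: 1488/8621 - 84212*sqrt(219570)/11823 ≈ -3337.4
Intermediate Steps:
f(Q) = 7*sqrt(13 + Q)/4
M/f(1/(-174 + 44)) + ((-51 - 104)*48)/(-43105) = -21053*4/(7*sqrt(13 + 1/(-174 + 44))) + ((-51 - 104)*48)/(-43105) = -21053*4/(7*sqrt(13 + 1/(-130))) - 155*48*(-1/43105) = -21053*4/(7*sqrt(13 - 1/130)) - 7440*(-1/43105) = -21053*4*sqrt(219570)/11823 + 1488/8621 = -84212*sqrt(219570)/11823 + 1488/8621 = 1488/8621 - 84212*sqrt(219570)/11823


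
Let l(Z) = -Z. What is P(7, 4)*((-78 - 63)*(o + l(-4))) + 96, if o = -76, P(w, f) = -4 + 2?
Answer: -20208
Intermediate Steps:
P(w, f) = -2
P(7, 4)*((-78 - 63)*(o + l(-4))) + 96 = -2*(-78 - 63)*(-76 - 1*(-4)) + 96 = -(-282)*(-76 + 4) + 96 = -(-282)*(-72) + 96 = -2*10152 + 96 = -20304 + 96 = -20208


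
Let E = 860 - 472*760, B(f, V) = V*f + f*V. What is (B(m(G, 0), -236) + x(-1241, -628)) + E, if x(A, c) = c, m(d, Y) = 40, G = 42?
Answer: -377368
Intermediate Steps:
B(f, V) = 2*V*f (B(f, V) = V*f + V*f = 2*V*f)
E = -357860 (E = 860 - 358720 = -357860)
(B(m(G, 0), -236) + x(-1241, -628)) + E = (2*(-236)*40 - 628) - 357860 = (-18880 - 628) - 357860 = -19508 - 357860 = -377368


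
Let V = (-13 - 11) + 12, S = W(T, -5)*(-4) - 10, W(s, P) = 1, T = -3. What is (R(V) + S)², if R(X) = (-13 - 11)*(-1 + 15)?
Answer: 122500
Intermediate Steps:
S = -14 (S = 1*(-4) - 10 = -4 - 10 = -14)
V = -12 (V = -24 + 12 = -12)
R(X) = -336 (R(X) = -24*14 = -336)
(R(V) + S)² = (-336 - 14)² = (-350)² = 122500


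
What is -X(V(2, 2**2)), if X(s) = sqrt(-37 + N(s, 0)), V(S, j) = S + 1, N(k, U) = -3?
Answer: -2*I*sqrt(10) ≈ -6.3246*I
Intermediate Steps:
V(S, j) = 1 + S
X(s) = 2*I*sqrt(10) (X(s) = sqrt(-37 - 3) = sqrt(-40) = 2*I*sqrt(10))
-X(V(2, 2**2)) = -2*I*sqrt(10)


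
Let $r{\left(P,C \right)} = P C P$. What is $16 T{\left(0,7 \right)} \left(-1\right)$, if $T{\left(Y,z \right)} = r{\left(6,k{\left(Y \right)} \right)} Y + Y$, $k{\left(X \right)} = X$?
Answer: $0$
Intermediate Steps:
$r{\left(P,C \right)} = C P^{2}$ ($r{\left(P,C \right)} = C P P = C P^{2}$)
$T{\left(Y,z \right)} = Y + 36 Y^{2}$ ($T{\left(Y,z \right)} = Y 6^{2} Y + Y = Y 36 Y + Y = 36 Y Y + Y = 36 Y^{2} + Y = Y + 36 Y^{2}$)
$16 T{\left(0,7 \right)} \left(-1\right) = 16 \cdot 0 \left(1 + 36 \cdot 0\right) \left(-1\right) = 16 \cdot 0 \left(1 + 0\right) \left(-1\right) = 16 \cdot 0 \cdot 1 \left(-1\right) = 16 \cdot 0 \left(-1\right) = 0 \left(-1\right) = 0$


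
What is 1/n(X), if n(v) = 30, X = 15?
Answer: 1/30 ≈ 0.033333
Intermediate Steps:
1/n(X) = 1/30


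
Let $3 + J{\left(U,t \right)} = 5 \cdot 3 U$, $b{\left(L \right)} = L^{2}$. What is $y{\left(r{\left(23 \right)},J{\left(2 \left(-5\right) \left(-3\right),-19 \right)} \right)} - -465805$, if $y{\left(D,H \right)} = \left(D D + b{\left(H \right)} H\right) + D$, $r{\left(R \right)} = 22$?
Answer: $89780934$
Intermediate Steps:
$J{\left(U,t \right)} = -3 + 15 U$ ($J{\left(U,t \right)} = -3 + 5 \cdot 3 U = -3 + 15 U$)
$y{\left(D,H \right)} = D + D^{2} + H^{3}$ ($y{\left(D,H \right)} = \left(D D + H^{2} H\right) + D = \left(D^{2} + H^{3}\right) + D = D + D^{2} + H^{3}$)
$y{\left(r{\left(23 \right)},J{\left(2 \left(-5\right) \left(-3\right),-19 \right)} \right)} - -465805 = \left(22 + 22^{2} + \left(-3 + 15 \cdot 2 \left(-5\right) \left(-3\right)\right)^{3}\right) - -465805 = \left(22 + 484 + \left(-3 + 15 \left(\left(-10\right) \left(-3\right)\right)\right)^{3}\right) + 465805 = \left(22 + 484 + \left(-3 + 15 \cdot 30\right)^{3}\right) + 465805 = \left(22 + 484 + \left(-3 + 450\right)^{3}\right) + 465805 = \left(22 + 484 + 447^{3}\right) + 465805 = \left(22 + 484 + 89314623\right) + 465805 = 89315129 + 465805 = 89780934$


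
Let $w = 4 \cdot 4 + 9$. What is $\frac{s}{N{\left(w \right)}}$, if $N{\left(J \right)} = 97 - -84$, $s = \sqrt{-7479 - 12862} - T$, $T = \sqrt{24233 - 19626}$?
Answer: $- \frac{\sqrt{4607}}{181} + \frac{i \sqrt{20341}}{181} \approx -0.375 + 0.78797 i$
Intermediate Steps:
$w = 25$ ($w = 16 + 9 = 25$)
$T = \sqrt{4607} \approx 67.875$
$s = - \sqrt{4607} + i \sqrt{20341}$ ($s = \sqrt{-7479 - 12862} - \sqrt{4607} = \sqrt{-20341} - \sqrt{4607} = i \sqrt{20341} - \sqrt{4607} = - \sqrt{4607} + i \sqrt{20341} \approx -67.875 + 142.62 i$)
$N{\left(J \right)} = 181$ ($N{\left(J \right)} = 97 + 84 = 181$)
$\frac{s}{N{\left(w \right)}} = \frac{- \sqrt{4607} + i \sqrt{20341}}{181} = \left(- \sqrt{4607} + i \sqrt{20341}\right) \frac{1}{181} = - \frac{\sqrt{4607}}{181} + \frac{i \sqrt{20341}}{181}$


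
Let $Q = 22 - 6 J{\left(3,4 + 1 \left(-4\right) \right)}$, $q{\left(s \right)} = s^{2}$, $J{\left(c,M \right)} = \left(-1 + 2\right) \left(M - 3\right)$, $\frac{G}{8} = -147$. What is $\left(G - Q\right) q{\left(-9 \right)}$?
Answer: $-98496$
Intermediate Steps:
$G = -1176$ ($G = 8 \left(-147\right) = -1176$)
$J{\left(c,M \right)} = -3 + M$ ($J{\left(c,M \right)} = 1 \left(-3 + M\right) = -3 + M$)
$Q = 40$ ($Q = 22 - 6 \left(-3 + \left(4 + 1 \left(-4\right)\right)\right) = 22 - 6 \left(-3 + \left(4 - 4\right)\right) = 22 - 6 \left(-3 + 0\right) = 22 - -18 = 22 + 18 = 40$)
$\left(G - Q\right) q{\left(-9 \right)} = \left(-1176 - 40\right) \left(-9\right)^{2} = \left(-1176 - 40\right) 81 = \left(-1216\right) 81 = -98496$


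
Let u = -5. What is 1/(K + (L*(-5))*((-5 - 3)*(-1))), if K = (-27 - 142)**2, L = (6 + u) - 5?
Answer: 1/28721 ≈ 3.4818e-5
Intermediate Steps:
L = -4 (L = (6 - 5) - 5 = 1 - 5 = -4)
K = 28561 (K = (-169)**2 = 28561)
1/(K + (L*(-5))*((-5 - 3)*(-1))) = 1/(28561 + (-4*(-5))*((-5 - 3)*(-1))) = 1/(28561 + 20*(-8*(-1))) = 1/(28561 + 20*8) = 1/(28561 + 160) = 1/28721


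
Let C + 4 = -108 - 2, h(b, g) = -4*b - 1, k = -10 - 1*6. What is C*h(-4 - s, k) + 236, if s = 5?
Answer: -3754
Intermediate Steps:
k = -16 (k = -10 - 6 = -16)
h(b, g) = -1 - 4*b
C = -114 (C = -4 + (-108 - 2) = -4 - 110 = -114)
C*h(-4 - s, k) + 236 = -114*(-1 - 4*(-4 - 1*5)) + 236 = -114*(-1 - 4*(-4 - 5)) + 236 = -114*(-1 - 4*(-9)) + 236 = -114*(-1 + 36) + 236 = -114*35 + 236 = -3990 + 236 = -3754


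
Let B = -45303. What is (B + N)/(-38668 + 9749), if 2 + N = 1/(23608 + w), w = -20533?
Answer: 139312874/88925925 ≈ 1.5666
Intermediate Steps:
N = -6149/3075 (N = -2 + 1/(23608 - 20533) = -2 + 1/3075 = -6149/3075 ≈ -1.9997)
(B + N)/(-38668 + 9749) = (-45303 - 6149/3075)/(-38668 + 9749) = -139312874/3075/(-28919) = -139312874/3075*(-1/28919) = 139312874/88925925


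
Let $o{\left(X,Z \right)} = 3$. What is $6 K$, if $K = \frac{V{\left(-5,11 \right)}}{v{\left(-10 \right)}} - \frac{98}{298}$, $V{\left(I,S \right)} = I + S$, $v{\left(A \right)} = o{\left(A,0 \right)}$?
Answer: $\frac{1494}{149} \approx 10.027$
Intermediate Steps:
$v{\left(A \right)} = 3$
$K = \frac{249}{149}$ ($K = \frac{-5 + 11}{3} - \frac{98}{298} = 6 \cdot \frac{1}{3} - \frac{49}{149} = 2 - \frac{49}{149} = \frac{249}{149} \approx 1.6711$)
$6 K = 6 \cdot \frac{249}{149} = \frac{1494}{149}$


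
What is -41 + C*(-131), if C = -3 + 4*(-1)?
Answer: 876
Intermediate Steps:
C = -7 (C = -3 - 4 = -7)
-41 + C*(-131) = -41 - 7*(-131) = -41 + 917 = 876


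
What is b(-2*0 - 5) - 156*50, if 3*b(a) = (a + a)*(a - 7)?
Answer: -7760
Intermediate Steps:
b(a) = 2*a*(-7 + a)/3 (b(a) = ((a + a)*(a - 7))/3 = ((2*a)*(-7 + a))/3 = (2*a*(-7 + a))/3 = 2*a*(-7 + a)/3)
b(-2*0 - 5) - 156*50 = 2*(-2*0 - 5)*(-7 + (-2*0 - 5))/3 - 156*50 = 2*(0 - 5)*(-7 + (0 - 5))/3 - 7800 = (2/3)*(-5)*(-7 - 5) - 7800 = (2/3)*(-5)*(-12) - 7800 = 40 - 7800 = -7760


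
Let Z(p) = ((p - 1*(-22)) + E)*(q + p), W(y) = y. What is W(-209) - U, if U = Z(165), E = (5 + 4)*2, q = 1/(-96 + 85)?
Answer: -374169/11 ≈ -34015.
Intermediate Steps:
q = -1/11 (q = 1/(-11) = -1/11 ≈ -0.090909)
E = 18 (E = 9*2 = 18)
Z(p) = (40 + p)*(-1/11 + p) (Z(p) = ((p - 1*(-22)) + 18)*(-1/11 + p) = ((p + 22) + 18)*(-1/11 + p) = ((22 + p) + 18)*(-1/11 + p) = (40 + p)*(-1/11 + p))
U = 371870/11 (U = -40/11 + 165² + (439/11)*165 = -40/11 + 27225 + 6585 = 371870/11 ≈ 33806.)
W(-209) - U = -209 - 1*371870/11 = -209 - 371870/11 = -374169/11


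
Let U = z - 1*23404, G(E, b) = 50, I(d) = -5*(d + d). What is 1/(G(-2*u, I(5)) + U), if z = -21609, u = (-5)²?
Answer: -1/44963 ≈ -2.2241e-5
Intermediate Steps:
u = 25
I(d) = -10*d
U = -45013 (U = -21609 - 1*23404 = -21609 - 23404 = -45013)
1/(G(-2*u, I(5)) + U) = 1/(50 - 45013) = 1/(-44963) = -1/44963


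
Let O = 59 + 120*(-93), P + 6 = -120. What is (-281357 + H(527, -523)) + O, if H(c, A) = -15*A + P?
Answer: -284739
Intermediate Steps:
P = -126 (P = -6 - 120 = -126)
O = -11101 (O = 59 - 11160 = -11101)
H(c, A) = -126 - 15*A (H(c, A) = -15*A - 126 = -126 - 15*A)
(-281357 + H(527, -523)) + O = (-281357 + (-126 - 15*(-523))) - 11101 = (-281357 + (-126 + 7845)) - 11101 = (-281357 + 7719) - 11101 = -273638 - 11101 = -284739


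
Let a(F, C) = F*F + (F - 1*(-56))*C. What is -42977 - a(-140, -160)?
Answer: -76017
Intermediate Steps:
a(F, C) = F² + C*(56 + F) (a(F, C) = F² + (F + 56)*C = F² + (56 + F)*C = F² + C*(56 + F))
-42977 - a(-140, -160) = -42977 - ((-140)² + 56*(-160) - 160*(-140)) = -42977 - (19600 - 8960 + 22400) = -42977 - 1*33040 = -42977 - 33040 = -76017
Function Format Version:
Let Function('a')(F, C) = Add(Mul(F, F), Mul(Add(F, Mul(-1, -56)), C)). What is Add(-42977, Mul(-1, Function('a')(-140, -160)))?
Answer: -76017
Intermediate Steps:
Function('a')(F, C) = Add(Pow(F, 2), Mul(C, Add(56, F))) (Function('a')(F, C) = Add(Pow(F, 2), Mul(Add(F, 56), C)) = Add(Pow(F, 2), Mul(Add(56, F), C)) = Add(Pow(F, 2), Mul(C, Add(56, F))))
Add(-42977, Mul(-1, Function('a')(-140, -160))) = Add(-42977, Mul(-1, Add(Pow(-140, 2), Mul(56, -160), Mul(-160, -140)))) = Add(-42977, Mul(-1, Add(19600, -8960, 22400))) = Add(-42977, Mul(-1, 33040)) = Add(-42977, -33040) = -76017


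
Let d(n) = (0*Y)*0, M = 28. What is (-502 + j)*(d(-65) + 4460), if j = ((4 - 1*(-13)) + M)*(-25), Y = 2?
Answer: -7256420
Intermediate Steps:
j = -1125 (j = ((4 - 1*(-13)) + 28)*(-25) = ((4 + 13) + 28)*(-25) = (17 + 28)*(-25) = 45*(-25) = -1125)
d(n) = 0 (d(n) = (0*2)*0 = 0*0 = 0)
(-502 + j)*(d(-65) + 4460) = (-502 - 1125)*(0 + 4460) = -1627*4460 = -7256420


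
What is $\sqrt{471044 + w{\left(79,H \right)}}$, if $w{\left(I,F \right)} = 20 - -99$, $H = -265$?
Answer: $\sqrt{471163} \approx 686.41$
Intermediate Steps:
$w{\left(I,F \right)} = 119$ ($w{\left(I,F \right)} = 20 + 99 = 119$)
$\sqrt{471044 + w{\left(79,H \right)}} = \sqrt{471044 + 119} = \sqrt{471163}$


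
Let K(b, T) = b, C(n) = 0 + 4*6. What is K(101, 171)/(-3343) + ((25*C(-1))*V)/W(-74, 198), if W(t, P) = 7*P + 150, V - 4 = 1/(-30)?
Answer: 1950301/1283712 ≈ 1.5193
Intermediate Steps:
C(n) = 24 (C(n) = 0 + 24 = 24)
V = 119/30 (V = 4 + 1/(-30) = 4 - 1/30 = 119/30 ≈ 3.9667)
W(t, P) = 150 + 7*P
K(101, 171)/(-3343) + ((25*C(-1))*V)/W(-74, 198) = 101/(-3343) + ((25*24)*(119/30))/(150 + 7*198) = 101*(-1/3343) + (600*(119/30))/(150 + 1386) = -101/3343 + 2380/1536 = -101/3343 + 2380*(1/1536) = -101/3343 + 595/384 = 1950301/1283712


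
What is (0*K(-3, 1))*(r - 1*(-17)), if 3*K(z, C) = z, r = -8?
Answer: 0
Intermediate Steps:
K(z, C) = z/3
(0*K(-3, 1))*(r - 1*(-17)) = (0*((⅓)*(-3)))*(-8 - 1*(-17)) = (0*(-1))*(-8 + 17) = 0*9 = 0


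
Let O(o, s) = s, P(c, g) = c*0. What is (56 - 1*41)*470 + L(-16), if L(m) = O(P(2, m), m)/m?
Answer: 7051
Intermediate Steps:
P(c, g) = 0
L(m) = 1 (L(m) = m/m = 1)
(56 - 1*41)*470 + L(-16) = (56 - 1*41)*470 + 1 = (56 - 41)*470 + 1 = 15*470 + 1 = 7050 + 1 = 7051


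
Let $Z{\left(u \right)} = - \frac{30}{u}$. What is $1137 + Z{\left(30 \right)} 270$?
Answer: $867$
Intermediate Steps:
$1137 + Z{\left(30 \right)} 270 = 1137 + - \frac{30}{30} \cdot 270 = 1137 + \left(-30\right) \frac{1}{30} \cdot 270 = 1137 - 270 = 867$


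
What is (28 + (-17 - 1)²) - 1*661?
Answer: -309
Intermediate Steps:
(28 + (-17 - 1)²) - 1*661 = (28 + (-18)²) - 661 = (28 + 324) - 661 = 352 - 661 = -309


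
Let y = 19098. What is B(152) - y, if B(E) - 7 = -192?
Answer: -19283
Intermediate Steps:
B(E) = -185 (B(E) = 7 - 192 = -185)
B(152) - y = -185 - 1*19098 = -185 - 19098 = -19283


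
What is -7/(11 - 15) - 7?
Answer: -21/4 ≈ -5.2500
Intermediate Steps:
-7/(11 - 15) - 7 = -7/(-4) - 7 = -7*(-¼) - 7 = 7/4 - 7 = -21/4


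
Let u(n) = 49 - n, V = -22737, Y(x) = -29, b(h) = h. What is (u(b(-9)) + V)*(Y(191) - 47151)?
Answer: 1069995220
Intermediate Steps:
(u(b(-9)) + V)*(Y(191) - 47151) = ((49 - 1*(-9)) - 22737)*(-29 - 47151) = ((49 + 9) - 22737)*(-47180) = (58 - 22737)*(-47180) = -22679*(-47180) = 1069995220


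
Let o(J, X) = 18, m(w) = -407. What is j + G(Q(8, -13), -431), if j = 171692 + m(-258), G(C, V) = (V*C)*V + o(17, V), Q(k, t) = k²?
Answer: 12060007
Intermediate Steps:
G(C, V) = 18 + C*V² (G(C, V) = (V*C)*V + 18 = (C*V)*V + 18 = C*V² + 18 = 18 + C*V²)
j = 171285 (j = 171692 - 407 = 171285)
j + G(Q(8, -13), -431) = 171285 + (18 + 8²*(-431)²) = 171285 + (18 + 64*185761) = 171285 + (18 + 11888704) = 171285 + 11888722 = 12060007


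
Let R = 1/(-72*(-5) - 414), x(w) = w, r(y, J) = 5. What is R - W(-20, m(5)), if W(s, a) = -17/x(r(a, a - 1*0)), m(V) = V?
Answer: 913/270 ≈ 3.3815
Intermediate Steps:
W(s, a) = -17/5
R = -1/54 (R = 1/(360 - 414) = 1/(-54) = -1/54 ≈ -0.018519)
R - W(-20, m(5)) = -1/54 - 1*(-17/5) = -1/54 + 17/5 = 913/270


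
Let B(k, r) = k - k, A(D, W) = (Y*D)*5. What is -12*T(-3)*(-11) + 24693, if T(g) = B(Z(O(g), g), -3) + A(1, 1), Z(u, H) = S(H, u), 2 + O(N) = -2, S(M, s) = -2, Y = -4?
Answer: 22053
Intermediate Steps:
O(N) = -4 (O(N) = -2 - 2 = -4)
A(D, W) = -20*D (A(D, W) = -4*D*5 = -20*D)
Z(u, H) = -2
B(k, r) = 0
T(g) = -20 (T(g) = 0 - 20*1 = 0 - 20 = -20)
-12*T(-3)*(-11) + 24693 = -12*(-20)*(-11) + 24693 = 240*(-11) + 24693 = -2640 + 24693 = 22053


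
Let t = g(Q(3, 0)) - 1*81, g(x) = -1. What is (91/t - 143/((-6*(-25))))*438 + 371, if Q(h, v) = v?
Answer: -545949/1025 ≈ -532.63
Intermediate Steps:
t = -82 (t = -1 - 1*81 = -1 - 81 = -82)
(91/t - 143/((-6*(-25))))*438 + 371 = (91/(-82) - 143/((-6*(-25))))*438 + 371 = (91*(-1/82) - 143/150)*438 + 371 = (-91/82 - 143*1/150)*438 + 371 = (-91/82 - 143/150)*438 + 371 = -6344/3075*438 + 371 = -926224/1025 + 371 = -545949/1025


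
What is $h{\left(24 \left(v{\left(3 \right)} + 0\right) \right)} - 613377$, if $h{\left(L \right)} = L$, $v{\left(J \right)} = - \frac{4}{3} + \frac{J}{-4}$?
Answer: $-613427$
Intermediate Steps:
$v{\left(J \right)} = - \frac{4}{3} - \frac{J}{4}$ ($v{\left(J \right)} = \left(-4\right) \frac{1}{3} + J \left(- \frac{1}{4}\right) = - \frac{4}{3} - \frac{J}{4}$)
$h{\left(24 \left(v{\left(3 \right)} + 0\right) \right)} - 613377 = 24 \left(\left(- \frac{4}{3} - \frac{3}{4}\right) + 0\right) - 613377 = 24 \left(- \frac{25}{12} + 0\right) - 613377 = 24 \left(- \frac{25}{12}\right) - 613377 = -50 - 613377 = -613427$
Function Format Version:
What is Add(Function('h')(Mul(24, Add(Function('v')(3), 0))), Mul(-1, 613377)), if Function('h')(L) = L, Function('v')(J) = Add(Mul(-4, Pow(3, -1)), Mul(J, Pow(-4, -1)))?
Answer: -613427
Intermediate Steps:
Function('v')(J) = Add(Rational(-4, 3), Mul(Rational(-1, 4), J)) (Function('v')(J) = Add(Mul(-4, Rational(1, 3)), Mul(J, Rational(-1, 4))) = Add(Rational(-4, 3), Mul(Rational(-1, 4), J)))
Add(Function('h')(Mul(24, Add(Function('v')(3), 0))), Mul(-1, 613377)) = Add(Mul(24, Add(Add(Rational(-4, 3), Mul(Rational(-1, 4), 3)), 0)), Mul(-1, 613377)) = Add(Mul(24, Add(Add(Rational(-4, 3), Rational(-3, 4)), 0)), -613377) = Add(Mul(24, Add(Rational(-25, 12), 0)), -613377) = Add(Mul(24, Rational(-25, 12)), -613377) = Add(-50, -613377) = -613427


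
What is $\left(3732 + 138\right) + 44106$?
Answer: $47976$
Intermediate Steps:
$\left(3732 + 138\right) + 44106 = 3870 + 44106 = 47976$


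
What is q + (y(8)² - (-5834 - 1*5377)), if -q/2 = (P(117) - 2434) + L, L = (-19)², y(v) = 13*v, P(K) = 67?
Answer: 26039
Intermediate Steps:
L = 361
q = 4012 (q = -2*((67 - 2434) + 361) = -2*(-2367 + 361) = -2*(-2006) = 4012)
q + (y(8)² - (-5834 - 1*5377)) = 4012 + ((13*8)² - (-5834 - 1*5377)) = 4012 + (104² - (-5834 - 5377)) = 4012 + (10816 - 1*(-11211)) = 4012 + (10816 + 11211) = 4012 + 22027 = 26039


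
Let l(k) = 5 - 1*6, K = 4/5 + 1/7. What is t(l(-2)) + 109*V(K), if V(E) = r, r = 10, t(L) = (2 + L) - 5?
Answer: 1086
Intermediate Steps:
K = 33/35 (K = 4*(⅕) + 1*(⅐) = ⅘ + ⅐ = 33/35 ≈ 0.94286)
l(k) = -1 (l(k) = 5 - 6 = -1)
t(L) = -3 + L
V(E) = 10
t(l(-2)) + 109*V(K) = (-3 - 1) + 109*10 = -4 + 1090 = 1086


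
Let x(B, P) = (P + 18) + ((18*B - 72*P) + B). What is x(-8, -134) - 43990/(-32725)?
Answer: 61400898/6545 ≈ 9381.3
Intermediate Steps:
x(B, P) = 18 - 71*P + 19*B (x(B, P) = (18 + P) + ((-72*P + 18*B) + B) = (18 + P) + (-72*P + 19*B) = 18 - 71*P + 19*B)
x(-8, -134) - 43990/(-32725) = (18 - 71*(-134) + 19*(-8)) - 43990/(-32725) = (18 + 9514 - 152) - 43990*(-1)/32725 = 9380 - 1*(-8798/6545) = 9380 + 8798/6545 = 61400898/6545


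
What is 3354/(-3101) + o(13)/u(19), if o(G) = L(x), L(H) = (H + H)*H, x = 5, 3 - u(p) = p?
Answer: -104357/24808 ≈ -4.2066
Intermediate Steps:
u(p) = 3 - p
L(H) = 2*H² (L(H) = (2*H)*H = 2*H²)
o(G) = 50 (o(G) = 2*5² = 2*25 = 50)
3354/(-3101) + o(13)/u(19) = 3354/(-3101) + 50/(3 - 1*19) = 3354*(-1/3101) + 50/(3 - 19) = -3354/3101 + 50/(-16) = -3354/3101 + 50*(-1/16) = -3354/3101 - 25/8 = -104357/24808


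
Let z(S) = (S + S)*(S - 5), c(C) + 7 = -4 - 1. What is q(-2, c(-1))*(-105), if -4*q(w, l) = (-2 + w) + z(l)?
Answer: 10605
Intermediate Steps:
c(C) = -12 (c(C) = -7 + (-4 - 1) = -7 - 5 = -12)
z(S) = 2*S*(-5 + S) (z(S) = (2*S)*(-5 + S) = 2*S*(-5 + S))
q(w, l) = ½ - w/4 - l*(-5 + l)/2 (q(w, l) = -((-2 + w) + 2*l*(-5 + l))/4 = -(-2 + w + 2*l*(-5 + l))/4 = ½ - w/4 - l*(-5 + l)/2)
q(-2, c(-1))*(-105) = (½ - ¼*(-2) - ½*(-12)*(-5 - 12))*(-105) = (½ + ½ - ½*(-12)*(-17))*(-105) = (½ + ½ - 102)*(-105) = -101*(-105) = 10605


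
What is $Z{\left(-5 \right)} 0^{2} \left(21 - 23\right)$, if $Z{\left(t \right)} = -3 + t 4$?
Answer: $0$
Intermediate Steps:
$Z{\left(t \right)} = -3 + 4 t$
$Z{\left(-5 \right)} 0^{2} \left(21 - 23\right) = \left(-3 + 4 \left(-5\right)\right) 0^{2} \left(21 - 23\right) = \left(-3 - 20\right) 0 \left(-2\right) = \left(-23\right) 0 \left(-2\right) = 0 \left(-2\right) = 0$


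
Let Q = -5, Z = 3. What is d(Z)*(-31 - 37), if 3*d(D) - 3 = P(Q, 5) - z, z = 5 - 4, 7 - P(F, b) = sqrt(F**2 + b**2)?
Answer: -204 + 340*sqrt(2)/3 ≈ -43.722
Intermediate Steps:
P(F, b) = 7 - sqrt(F**2 + b**2)
z = 1
d(D) = 3 - 5*sqrt(2)/3 (d(D) = 1 + ((7 - sqrt((-5)**2 + 5**2)) - 1*1)/3 = 1 + ((7 - sqrt(25 + 25)) - 1)/3 = 1 + ((7 - sqrt(50)) - 1)/3 = 1 + ((7 - 5*sqrt(2)) - 1)/3 = 1 + (6 - 5*sqrt(2))/3 = 1 + (2 - 5*sqrt(2)/3) = 3 - 5*sqrt(2)/3)
d(Z)*(-31 - 37) = (3 - 5*sqrt(2)/3)*(-31 - 37) = (3 - 5*sqrt(2)/3)*(-68) = -204 + 340*sqrt(2)/3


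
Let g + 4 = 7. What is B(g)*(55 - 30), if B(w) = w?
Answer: 75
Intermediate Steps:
g = 3 (g = -4 + 7 = 3)
B(g)*(55 - 30) = 3*(55 - 30) = 3*25 = 75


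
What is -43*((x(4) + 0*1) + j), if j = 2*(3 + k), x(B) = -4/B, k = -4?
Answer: 129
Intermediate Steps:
j = -2 (j = 2*(3 - 4) = 2*(-1) = -2)
-43*((x(4) + 0*1) + j) = -43*((-4/4 + 0*1) - 2) = -43*((-4*1/4 + 0) - 2) = -43*((-1 + 0) - 2) = -43*(-1 - 2) = -43*(-3) = 129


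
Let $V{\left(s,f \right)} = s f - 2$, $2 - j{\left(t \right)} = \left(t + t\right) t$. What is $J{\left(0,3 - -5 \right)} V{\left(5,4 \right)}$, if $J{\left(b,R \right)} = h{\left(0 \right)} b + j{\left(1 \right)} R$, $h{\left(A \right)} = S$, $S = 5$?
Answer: $0$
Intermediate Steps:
$h{\left(A \right)} = 5$
$j{\left(t \right)} = 2 - 2 t^{2}$ ($j{\left(t \right)} = 2 - \left(t + t\right) t = 2 - 2 t t = 2 - 2 t^{2}$)
$J{\left(b,R \right)} = 5 b$ ($J{\left(b,R \right)} = 5 b + \left(2 - 2 \cdot 1^{2}\right) R = 5 b + \left(2 - 2\right) R = 5 b + 0 R = 5 b + 0 = 5 b$)
$V{\left(s,f \right)} = -2 + f s$ ($V{\left(s,f \right)} = f s - 2 = -2 + f s$)
$J{\left(0,3 - -5 \right)} V{\left(5,4 \right)} = 5 \cdot 0 \left(-2 + 4 \cdot 5\right) = 0 \left(-2 + 20\right) = 0 \cdot 18 = 0$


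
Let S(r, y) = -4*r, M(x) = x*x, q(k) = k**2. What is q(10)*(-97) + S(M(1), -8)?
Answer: -9704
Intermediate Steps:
M(x) = x**2
q(10)*(-97) + S(M(1), -8) = 10**2*(-97) - 4*1**2 = 100*(-97) - 4*1 = -9700 - 4 = -9704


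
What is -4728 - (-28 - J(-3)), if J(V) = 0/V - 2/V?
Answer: -14098/3 ≈ -4699.3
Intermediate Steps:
J(V) = -2/V (J(V) = 0 - 2/V = -2/V)
-4728 - (-28 - J(-3)) = -4728 - (-28 - (-2)/(-3)) = -4728 - (-28 - (-2)*(-1)/3) = -4728 - (-28 - 1*2/3) = -4728 - (-28 - 2/3) = -4728 - 1*(-86/3) = -4728 + 86/3 = -14098/3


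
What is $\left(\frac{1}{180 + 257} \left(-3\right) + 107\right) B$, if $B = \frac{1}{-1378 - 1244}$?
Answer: $- \frac{23378}{572907} \approx -0.040806$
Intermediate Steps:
$B = - \frac{1}{2622}$ ($B = \frac{1}{-2622} = - \frac{1}{2622} \approx -0.00038139$)
$\left(\frac{1}{180 + 257} \left(-3\right) + 107\right) B = \left(\frac{1}{180 + 257} \left(-3\right) + 107\right) \left(- \frac{1}{2622}\right) = \left(\frac{1}{437} \left(-3\right) + 107\right) \left(- \frac{1}{2622}\right) = \left(- \frac{3}{437} + 107\right) \left(- \frac{1}{2622}\right) = \frac{46756}{437} \left(- \frac{1}{2622}\right) = - \frac{23378}{572907}$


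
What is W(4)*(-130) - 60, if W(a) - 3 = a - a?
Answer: -450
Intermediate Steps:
W(a) = 3 (W(a) = 3 + (a - a) = 3 + 0 = 3)
W(4)*(-130) - 60 = 3*(-130) - 60 = -390 - 60 = -450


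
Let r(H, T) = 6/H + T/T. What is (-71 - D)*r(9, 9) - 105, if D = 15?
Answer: -745/3 ≈ -248.33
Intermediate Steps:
r(H, T) = 1 + 6/H (r(H, T) = 6/H + 1 = 1 + 6/H)
(-71 - D)*r(9, 9) - 105 = (-71 - 1*15)*((6 + 9)/9) - 105 = (-71 - 15)*((⅑)*15) - 105 = -86*5/3 - 105 = -430/3 - 105 = -745/3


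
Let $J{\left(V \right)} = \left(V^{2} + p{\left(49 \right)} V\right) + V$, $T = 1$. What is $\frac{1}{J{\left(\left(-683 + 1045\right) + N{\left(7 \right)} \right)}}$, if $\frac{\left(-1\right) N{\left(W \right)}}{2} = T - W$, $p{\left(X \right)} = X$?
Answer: $\frac{1}{158576} \approx 6.3061 \cdot 10^{-6}$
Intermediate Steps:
$N{\left(W \right)} = -2 + 2 W$ ($N{\left(W \right)} = - 2 \left(1 - W\right) = -2 + 2 W$)
$J{\left(V \right)} = V^{2} + 50 V$ ($J{\left(V \right)} = \left(V^{2} + 49 V\right) + V = V^{2} + 50 V$)
$\frac{1}{J{\left(\left(-683 + 1045\right) + N{\left(7 \right)} \right)}} = \frac{1}{\left(\left(-683 + 1045\right) + \left(-2 + 2 \cdot 7\right)\right) \left(50 + \left(\left(-683 + 1045\right) + \left(-2 + 2 \cdot 7\right)\right)\right)} = \frac{1}{\left(362 + \left(-2 + 14\right)\right) \left(50 + \left(362 + \left(-2 + 14\right)\right)\right)} = \frac{1}{\left(362 + 12\right) \left(50 + \left(362 + 12\right)\right)} = \frac{1}{374 \left(50 + 374\right)} = \frac{1}{374 \cdot 424} = \frac{1}{158576}$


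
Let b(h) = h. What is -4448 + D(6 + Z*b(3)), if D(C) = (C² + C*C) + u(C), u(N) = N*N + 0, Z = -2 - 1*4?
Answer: -4016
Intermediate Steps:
Z = -6 (Z = -2 - 4 = -6)
u(N) = N² (u(N) = N² + 0 = N²)
D(C) = 3*C² (D(C) = (C² + C*C) + C² = (C² + C²) + C² = 2*C² + C² = 3*C²)
-4448 + D(6 + Z*b(3)) = -4448 + 3*(6 - 6*3)² = -4448 + 3*(6 - 18)² = -4448 + 3*(-12)² = -4448 + 3*144 = -4448 + 432 = -4016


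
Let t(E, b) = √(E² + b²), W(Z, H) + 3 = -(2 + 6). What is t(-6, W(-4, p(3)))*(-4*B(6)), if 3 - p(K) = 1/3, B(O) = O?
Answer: -24*√157 ≈ -300.72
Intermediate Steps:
p(K) = 8/3 (p(K) = 3 - 1/3 = 3 - 1*⅓ = 3 - ⅓ = 8/3)
W(Z, H) = -11 (W(Z, H) = -3 - (2 + 6) = -3 - 1*8 = -3 - 8 = -11)
t(-6, W(-4, p(3)))*(-4*B(6)) = √((-6)² + (-11)²)*(-4*6) = √(36 + 121)*(-24) = √157*(-24) = -24*√157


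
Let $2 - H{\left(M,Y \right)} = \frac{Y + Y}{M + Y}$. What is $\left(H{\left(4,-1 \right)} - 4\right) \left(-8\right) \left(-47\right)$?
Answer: $- \frac{1504}{3} \approx -501.33$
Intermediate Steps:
$H{\left(M,Y \right)} = 2 - \frac{2 Y}{M + Y}$ ($H{\left(M,Y \right)} = 2 - \frac{Y + Y}{M + Y} = 2 - \frac{2 Y}{M + Y}$)
$\left(H{\left(4,-1 \right)} - 4\right) \left(-8\right) \left(-47\right) = \left(2 \cdot 4 \frac{1}{4 - 1} - 4\right) \left(-8\right) \left(-47\right) = \left(2 \cdot 4 \cdot \frac{1}{3} - 4\right) \left(-8\right) \left(-47\right) = \left(\frac{8}{3} - 4\right) \left(-8\right) \left(-47\right) = \left(- \frac{4}{3}\right) \left(-8\right) \left(-47\right) = \frac{32}{3} \left(-47\right) = - \frac{1504}{3}$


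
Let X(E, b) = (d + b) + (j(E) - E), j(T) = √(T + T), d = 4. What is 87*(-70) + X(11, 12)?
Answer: -6085 + √22 ≈ -6080.3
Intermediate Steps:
j(T) = √2*√T (j(T) = √(2*T) = √2*√T)
X(E, b) = 4 + b - E + √2*√E (X(E, b) = (4 + b) + (√2*√E - E) = (4 + b) + (-E + √2*√E) = 4 + b - E + √2*√E)
87*(-70) + X(11, 12) = 87*(-70) + (4 + 12 - 1*11 + √2*√11) = -6090 + (4 + 12 - 11 + √22) = -6090 + (5 + √22) = -6085 + √22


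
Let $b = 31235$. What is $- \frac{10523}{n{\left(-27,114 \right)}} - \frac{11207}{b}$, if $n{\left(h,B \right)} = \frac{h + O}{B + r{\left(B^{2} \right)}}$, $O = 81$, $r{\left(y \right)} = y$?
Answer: $- \frac{718178803288}{281115} \approx -2.5548 \cdot 10^{6}$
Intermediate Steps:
$n{\left(h,B \right)} = \frac{81 + h}{B + B^{2}}$ ($n{\left(h,B \right)} = \frac{h + 81}{B + B^{2}} = \frac{81 + h}{B + B^{2}}$)
$- \frac{10523}{n{\left(-27,114 \right)}} - \frac{11207}{b} = - \frac{10523}{\frac{1}{114} \frac{1}{1 + 114} \left(81 - 27\right)} - \frac{11207}{31235} = - \frac{10523}{\frac{1}{114} \cdot \frac{1}{115} \cdot 54} - \frac{11207}{31235} = - \frac{10523}{\frac{9}{2185}} - \frac{11207}{31235} = \left(-10523\right) \frac{2185}{9} - \frac{11207}{31235} = - \frac{22992755}{9} - \frac{11207}{31235} = - \frac{718178803288}{281115}$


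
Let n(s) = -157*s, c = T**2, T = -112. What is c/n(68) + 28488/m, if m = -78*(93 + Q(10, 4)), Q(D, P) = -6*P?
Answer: -15485404/2394093 ≈ -6.4682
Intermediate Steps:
c = 12544 (c = (-112)**2 = 12544)
m = -5382 (m = -78*(93 - 6*4) = -78*(93 - 24) = -78*69 = -5382)
c/n(68) + 28488/m = 12544/((-157*68)) + 28488/(-5382) = 12544/(-10676) + 28488*(-1/5382) = 12544*(-1/10676) - 4748/897 = -3136/2669 - 4748/897 = -15485404/2394093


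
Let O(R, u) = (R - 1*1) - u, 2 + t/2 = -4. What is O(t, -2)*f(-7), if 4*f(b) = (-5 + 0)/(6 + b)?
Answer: -55/4 ≈ -13.750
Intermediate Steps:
t = -12 (t = -4 + 2*(-4) = -4 - 8 = -12)
f(b) = -5/(4*(6 + b)) (f(b) = ((-5 + 0)/(6 + b))/4 = (-5/(6 + b))/4 = -5/(4*(6 + b)))
O(R, u) = -1 + R - u (O(R, u) = (R - 1) - u = (-1 + R) - u = -1 + R - u)
O(t, -2)*f(-7) = (-1 - 12 - 1*(-2))*(-5/(24 + 4*(-7))) = (-1 - 12 + 2)*(-5/(24 - 28)) = -(-55)/(-4) = -(-55)*(-1)/4 = -11*5/4 = -55/4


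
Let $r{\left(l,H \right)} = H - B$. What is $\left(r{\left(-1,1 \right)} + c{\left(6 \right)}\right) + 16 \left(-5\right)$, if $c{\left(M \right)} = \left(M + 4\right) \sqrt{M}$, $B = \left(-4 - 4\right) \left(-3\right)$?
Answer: $-103 + 10 \sqrt{6} \approx -78.505$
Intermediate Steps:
$B = 24$ ($B = \left(-8\right) \left(-3\right) = 24$)
$r{\left(l,H \right)} = -24 + H$ ($r{\left(l,H \right)} = H - 24 = -24 + H$)
$c{\left(M \right)} = \sqrt{M} \left(4 + M\right)$ ($c{\left(M \right)} = \left(4 + M\right) \sqrt{M} = \sqrt{M} \left(4 + M\right)$)
$\left(r{\left(-1,1 \right)} + c{\left(6 \right)}\right) + 16 \left(-5\right) = \left(\left(-24 + 1\right) + \sqrt{6} \left(4 + 6\right)\right) + 16 \left(-5\right) = \left(-23 + \sqrt{6} \cdot 10\right) - 80 = \left(-23 + 10 \sqrt{6}\right) - 80 = -103 + 10 \sqrt{6}$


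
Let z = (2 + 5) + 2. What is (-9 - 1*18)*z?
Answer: -243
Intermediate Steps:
z = 9 (z = 7 + 2 = 9)
(-9 - 1*18)*z = (-9 - 1*18)*9 = (-9 - 18)*9 = -27*9 = -243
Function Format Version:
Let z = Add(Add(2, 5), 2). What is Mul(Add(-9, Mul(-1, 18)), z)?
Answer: -243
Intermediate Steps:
z = 9 (z = Add(7, 2) = 9)
Mul(Add(-9, Mul(-1, 18)), z) = Mul(Add(-9, Mul(-1, 18)), 9) = Mul(Add(-9, -18), 9) = Mul(-27, 9) = -243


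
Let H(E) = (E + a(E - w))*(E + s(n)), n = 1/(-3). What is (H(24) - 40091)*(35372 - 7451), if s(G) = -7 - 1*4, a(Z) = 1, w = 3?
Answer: -1110306486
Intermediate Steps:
n = -⅓ ≈ -0.33333
s(G) = -11 (s(G) = -7 - 4 = -11)
H(E) = (1 + E)*(-11 + E) (H(E) = (E + 1)*(E - 11) = (1 + E)*(-11 + E))
(H(24) - 40091)*(35372 - 7451) = ((-11 + 24² - 10*24) - 40091)*(35372 - 7451) = ((-11 + 576 - 240) - 40091)*27921 = (325 - 40091)*27921 = -39766*27921 = -1110306486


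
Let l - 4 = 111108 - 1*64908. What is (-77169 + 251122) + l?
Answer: 220157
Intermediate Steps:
l = 46204 (l = 4 + (111108 - 1*64908) = 4 + (111108 - 64908) = 4 + 46200 = 46204)
(-77169 + 251122) + l = (-77169 + 251122) + 46204 = 173953 + 46204 = 220157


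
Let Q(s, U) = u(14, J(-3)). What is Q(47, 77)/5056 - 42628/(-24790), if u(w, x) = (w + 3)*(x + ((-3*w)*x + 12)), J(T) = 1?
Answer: 101652849/62669120 ≈ 1.6221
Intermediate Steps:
u(w, x) = (3 + w)*(12 + x - 3*w*x) (u(w, x) = (3 + w)*(x + (-3*w*x + 12)) = (3 + w)*(x + (12 - 3*w*x)) = (3 + w)*(12 + x - 3*w*x))
Q(s, U) = -493 (Q(s, U) = 36 + 3*1 + 12*14 - 8*14*1 - 3*1*14² = 36 + 3 + 168 - 112 - 3*1*196 = 36 + 3 + 168 - 112 - 588 = -493)
Q(47, 77)/5056 - 42628/(-24790) = -493/5056 - 42628/(-24790) = -493*1/5056 - 42628*(-1/24790) = -493/5056 + 21314/12395 = 101652849/62669120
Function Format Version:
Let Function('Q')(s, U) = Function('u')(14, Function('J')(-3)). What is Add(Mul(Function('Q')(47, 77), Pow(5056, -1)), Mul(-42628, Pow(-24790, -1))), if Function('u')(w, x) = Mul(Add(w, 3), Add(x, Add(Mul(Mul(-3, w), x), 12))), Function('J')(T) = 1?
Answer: Rational(101652849, 62669120) ≈ 1.6221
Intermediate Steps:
Function('u')(w, x) = Mul(Add(3, w), Add(12, x, Mul(-3, w, x))) (Function('u')(w, x) = Mul(Add(3, w), Add(x, Add(Mul(-3, w, x), 12))) = Mul(Add(3, w), Add(x, Add(12, Mul(-3, w, x)))) = Mul(Add(3, w), Add(12, x, Mul(-3, w, x))))
Function('Q')(s, U) = -493 (Function('Q')(s, U) = Add(36, Mul(3, 1), Mul(12, 14), Mul(-8, 14, 1), Mul(-3, 1, Pow(14, 2))) = Add(36, 3, 168, -112, Mul(-3, 1, 196)) = Add(36, 3, 168, -112, -588) = -493)
Add(Mul(Function('Q')(47, 77), Pow(5056, -1)), Mul(-42628, Pow(-24790, -1))) = Add(Mul(-493, Pow(5056, -1)), Mul(-42628, Pow(-24790, -1))) = Add(Mul(-493, Rational(1, 5056)), Mul(-42628, Rational(-1, 24790))) = Add(Rational(-493, 5056), Rational(21314, 12395)) = Rational(101652849, 62669120)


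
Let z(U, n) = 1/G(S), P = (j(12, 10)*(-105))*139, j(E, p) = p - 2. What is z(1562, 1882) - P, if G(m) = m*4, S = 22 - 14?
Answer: 3736321/32 ≈ 1.1676e+5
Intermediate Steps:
S = 8
j(E, p) = -2 + p
G(m) = 4*m
P = -116760 (P = ((-2 + 10)*(-105))*139 = (8*(-105))*139 = -840*139 = -116760)
z(U, n) = 1/32 (z(U, n) = 1/(4*8) = 1/32)
z(1562, 1882) - P = 1/32 - 1*(-116760) = 1/32 + 116760 = 3736321/32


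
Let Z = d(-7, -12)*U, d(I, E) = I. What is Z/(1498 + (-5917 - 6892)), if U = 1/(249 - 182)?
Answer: 7/757837 ≈ 9.2368e-6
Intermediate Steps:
U = 1/67 ≈ 0.014925
Z = -7/67 (Z = -7*1/67 = -7/67 ≈ -0.10448)
Z/(1498 + (-5917 - 6892)) = -7/(67*(1498 + (-5917 - 6892))) = -7/(67*(1498 - 12809)) = -7/67/(-11311) = -7/67*(-1/11311) = 7/757837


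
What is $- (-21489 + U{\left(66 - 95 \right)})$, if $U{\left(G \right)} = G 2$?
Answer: $21547$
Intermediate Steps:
$U{\left(G \right)} = 2 G$
$- (-21489 + U{\left(66 - 95 \right)}) = - (-21489 + 2 \left(66 - 95\right)) = - (-21489 + 2 \left(-29\right)) = - (-21489 - 58) = \left(-1\right) \left(-21547\right) = 21547$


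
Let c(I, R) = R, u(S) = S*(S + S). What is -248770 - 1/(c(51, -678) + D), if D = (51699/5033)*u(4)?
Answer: -437339147587/1758006 ≈ -2.4877e+5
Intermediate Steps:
u(S) = 2*S² (u(S) = S*(2*S) = 2*S²)
D = 1654368/5033 (D = (51699/5033)*(2*4²) = (51699*(1/5033))*(2*16) = (51699/5033)*32 = 1654368/5033 ≈ 328.70)
-248770 - 1/(c(51, -678) + D) = -248770 - 1/(-678 + 1654368/5033) = -248770 - 1/(-1758006/5033) = -248770 - 1*(-5033/1758006) = -248770 + 5033/1758006 = -437339147587/1758006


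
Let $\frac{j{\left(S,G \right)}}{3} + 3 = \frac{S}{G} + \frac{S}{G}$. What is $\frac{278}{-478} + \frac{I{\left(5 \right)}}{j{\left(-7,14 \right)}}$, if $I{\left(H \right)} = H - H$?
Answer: $- \frac{139}{239} \approx -0.58159$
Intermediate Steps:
$j{\left(S,G \right)} = -9 + \frac{6 S}{G}$ ($j{\left(S,G \right)} = -9 + 3 \left(\frac{S}{G} + \frac{S}{G}\right) = -9 + 3 \frac{2 S}{G} = -9 + \frac{6 S}{G}$)
$I{\left(H \right)} = 0$
$\frac{278}{-478} + \frac{I{\left(5 \right)}}{j{\left(-7,14 \right)}} = \frac{278}{-478} + \frac{0}{-9 + 6 \left(-7\right) \frac{1}{14}} = 278 \left(- \frac{1}{478}\right) + \frac{0}{-9 + 6 \left(-7\right) \frac{1}{14}} = - \frac{139}{239} + \frac{0}{-9 - 3} = - \frac{139}{239} + \frac{0}{-12} = - \frac{139}{239} + 0 \left(- \frac{1}{12}\right) = - \frac{139}{239} + 0 = - \frac{139}{239}$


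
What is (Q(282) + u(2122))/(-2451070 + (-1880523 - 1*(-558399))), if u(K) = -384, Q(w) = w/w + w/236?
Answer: 45053/445236892 ≈ 0.00010119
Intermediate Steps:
Q(w) = 1 + w/236 (Q(w) = 1 + w*(1/236) = 1 + w/236)
(Q(282) + u(2122))/(-2451070 + (-1880523 - 1*(-558399))) = ((1 + (1/236)*282) - 384)/(-2451070 + (-1880523 - 1*(-558399))) = ((1 + 141/118) - 384)/(-2451070 + (-1880523 + 558399)) = (259/118 - 384)/(-2451070 - 1322124) = -45053/118/(-3773194) = -45053/118*(-1/3773194) = 45053/445236892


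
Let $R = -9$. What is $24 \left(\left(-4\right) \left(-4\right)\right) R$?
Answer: $-3456$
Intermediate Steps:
$24 \left(\left(-4\right) \left(-4\right)\right) R = 24 \left(\left(-4\right) \left(-4\right)\right) \left(-9\right) = 24 \cdot 16 \left(-9\right) = 384 \left(-9\right) = -3456$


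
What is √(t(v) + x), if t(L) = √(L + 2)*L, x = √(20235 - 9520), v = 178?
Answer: √(√10715 + 1068*√5) ≈ 49.916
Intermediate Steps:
x = √10715 ≈ 103.51
t(L) = L*√(2 + L) (t(L) = √(2 + L)*L = L*√(2 + L))
√(t(v) + x) = √(178*√(2 + 178) + √10715) = √(178*√180 + √10715) = √(178*(6*√5) + √10715) = √(1068*√5 + √10715) = √(√10715 + 1068*√5)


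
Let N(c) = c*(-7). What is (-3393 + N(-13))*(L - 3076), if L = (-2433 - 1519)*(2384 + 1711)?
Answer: 53447875832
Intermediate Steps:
N(c) = -7*c
L = -16183440 (L = -3952*4095 = -16183440)
(-3393 + N(-13))*(L - 3076) = (-3393 - 7*(-13))*(-16183440 - 3076) = (-3393 + 91)*(-16186516) = -3302*(-16186516) = 53447875832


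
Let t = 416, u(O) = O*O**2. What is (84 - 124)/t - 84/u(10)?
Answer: -1171/6500 ≈ -0.18015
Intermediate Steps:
u(O) = O**3
(84 - 124)/t - 84/u(10) = (84 - 124)/416 - 84/(10**3) = -40*1/416 - 84/1000 = -5/52 - 84*1/1000 = -5/52 - 21/250 = -1171/6500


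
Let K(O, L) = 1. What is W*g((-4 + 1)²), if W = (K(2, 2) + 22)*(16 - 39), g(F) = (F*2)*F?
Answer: -85698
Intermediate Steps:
g(F) = 2*F² (g(F) = (2*F)*F = 2*F²)
W = -529 (W = (1 + 22)*(16 - 39) = 23*(-23) = -529)
W*g((-4 + 1)²) = -1058*((-4 + 1)²)² = -1058*((-3)²)² = -1058*9² = -1058*81 = -529*162 = -85698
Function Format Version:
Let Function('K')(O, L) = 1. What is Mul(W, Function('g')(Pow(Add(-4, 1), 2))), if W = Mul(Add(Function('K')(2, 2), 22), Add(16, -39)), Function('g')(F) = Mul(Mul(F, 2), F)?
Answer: -85698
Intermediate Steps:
Function('g')(F) = Mul(2, Pow(F, 2)) (Function('g')(F) = Mul(Mul(2, F), F) = Mul(2, Pow(F, 2)))
W = -529 (W = Mul(Add(1, 22), Add(16, -39)) = Mul(23, -23) = -529)
Mul(W, Function('g')(Pow(Add(-4, 1), 2))) = Mul(-529, Mul(2, Pow(Pow(Add(-4, 1), 2), 2))) = Mul(-529, Mul(2, Pow(Pow(-3, 2), 2))) = Mul(-529, Mul(2, Pow(9, 2))) = Mul(-529, Mul(2, 81)) = Mul(-529, 162) = -85698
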